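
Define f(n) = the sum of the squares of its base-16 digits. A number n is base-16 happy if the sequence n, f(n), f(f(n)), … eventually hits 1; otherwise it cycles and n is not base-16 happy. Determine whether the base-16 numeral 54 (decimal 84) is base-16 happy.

not base-16 happy

84 = (5,4)_16 → 41
41 = (2,9)_16 → 85
85 = (5,5)_16 → 50
50 = (3,2)_16 → 13
13 = (13)_16 → 169
169 = (10,9)_16 → 181
181 = (11,5)_16 → 146
146 = (9,2)_16 → 85  — 85 already seen; the sequence cycles without reaching 1.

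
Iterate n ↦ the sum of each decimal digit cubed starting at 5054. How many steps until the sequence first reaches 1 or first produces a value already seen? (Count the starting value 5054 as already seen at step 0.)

6

5054 → 5³ + 0³ + 5³ + 4³ = 125 + 0 + 125 + 64 = 314
314 → 3³ + 1³ + 4³ = 27 + 1 + 64 = 92
92 → 9³ + 2³ = 729 + 8 = 737
737 → 7³ + 3³ + 7³ = 343 + 27 + 343 = 713
713 → 7³ + 1³ + 3³ = 343 + 1 + 27 = 371
371 → 3³ + 7³ + 1³ = 27 + 343 + 1 = 371  — 371 repeats.
That took 6 steps.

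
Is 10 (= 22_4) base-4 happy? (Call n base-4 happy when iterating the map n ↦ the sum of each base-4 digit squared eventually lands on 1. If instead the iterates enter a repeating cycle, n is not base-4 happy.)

base-4 happy

10 = (2,2)_4 → 2² + 2² = 8
8 = (2,0)_4 → 2² + 0² = 4
4 = (1,0)_4 → 1² + 0² = 1  — reached 1.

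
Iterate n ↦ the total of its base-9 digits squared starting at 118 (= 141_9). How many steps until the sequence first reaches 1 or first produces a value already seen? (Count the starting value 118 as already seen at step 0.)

118 = (1,4,1)_9 → 1² + 4² + 1² = 1 + 16 + 1 = 18
18 = (2,0)_9 → 2² + 0² = 4 + 0 = 4
4 = (4)_9 → 4² = 16
16 = (1,7)_9 → 1² + 7² = 1 + 49 = 50
50 = (5,5)_9 → 5² + 5² = 25 + 25 = 50  — 50 repeats.
That took 5 steps.

5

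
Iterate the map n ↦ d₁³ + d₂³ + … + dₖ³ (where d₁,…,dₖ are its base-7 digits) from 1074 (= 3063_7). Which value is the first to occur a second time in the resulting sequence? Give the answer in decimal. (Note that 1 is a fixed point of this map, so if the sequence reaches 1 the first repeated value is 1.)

1074 = (3,0,6,3)_7 → 3³ + 0³ + 6³ + 3³ = 270
270 = (5,3,4)_7 → 5³ + 3³ + 4³ = 216
216 = (4,2,6)_7 → 4³ + 2³ + 6³ = 288
288 = (5,6,1)_7 → 5³ + 6³ + 1³ = 342
342 = (6,6,6)_7 → 6³ + 6³ + 6³ = 648
648 = (1,6,1,4)_7 → 1³ + 6³ + 1³ + 4³ = 282
282 = (5,5,2)_7 → 5³ + 5³ + 2³ = 258
258 = (5,1,6)_7 → 5³ + 1³ + 6³ = 342  — 342 already appeared earlier.

342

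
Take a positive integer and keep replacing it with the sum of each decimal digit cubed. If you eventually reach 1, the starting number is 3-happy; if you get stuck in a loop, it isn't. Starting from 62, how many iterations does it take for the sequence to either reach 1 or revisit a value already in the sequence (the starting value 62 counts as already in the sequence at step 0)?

9

62 → 6³ + 2³ = 216 + 8 = 224
224 → 2³ + 2³ + 4³ = 8 + 8 + 64 = 80
80 → 8³ + 0³ = 512 + 0 = 512
512 → 5³ + 1³ + 2³ = 125 + 1 + 8 = 134
134 → 1³ + 3³ + 4³ = 1 + 27 + 64 = 92
92 → 9³ + 2³ = 729 + 8 = 737
737 → 7³ + 3³ + 7³ = 343 + 27 + 343 = 713
713 → 7³ + 1³ + 3³ = 343 + 1 + 27 = 371
371 → 3³ + 7³ + 1³ = 27 + 343 + 1 = 371  — 371 repeats.
That took 9 steps.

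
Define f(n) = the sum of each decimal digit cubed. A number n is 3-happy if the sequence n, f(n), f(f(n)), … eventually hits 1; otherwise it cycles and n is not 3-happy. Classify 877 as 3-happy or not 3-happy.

3-happy

877 → 8³ + 7³ + 7³ = 512 + 343 + 343 = 1198
1198 → 1³ + 1³ + 9³ + 8³ = 1 + 1 + 729 + 512 = 1243
1243 → 1³ + 2³ + 4³ + 3³ = 1 + 8 + 64 + 27 = 100
100 → 1³ + 0³ + 0³ = 1 + 0 + 0 = 1  — reached 1.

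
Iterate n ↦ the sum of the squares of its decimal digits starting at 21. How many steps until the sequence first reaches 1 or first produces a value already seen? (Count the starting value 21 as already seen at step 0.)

13

21 → 2² + 1² = 5
5 → 5² = 25
25 → 2² + 5² = 29
29 → 2² + 9² = 85
85 → 8² + 5² = 89
89 → 8² + 9² = 145
145 → 1² + 4² + 5² = 42
42 → 4² + 2² = 20
20 → 2² + 0² = 4
4 → 4² = 16
16 → 1² + 6² = 37
37 → 3² + 7² = 58
58 → 5² + 8² = 89  — 89 repeats.
That took 13 steps.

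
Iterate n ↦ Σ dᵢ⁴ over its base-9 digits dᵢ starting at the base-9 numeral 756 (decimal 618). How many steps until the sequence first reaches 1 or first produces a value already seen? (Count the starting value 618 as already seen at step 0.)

618 = (7,5,6)_9 → 7⁴ + 5⁴ + 6⁴ = 2401 + 625 + 1296 = 4322
4322 = (5,8,3,2)_9 → 5⁴ + 8⁴ + 3⁴ + 2⁴ = 625 + 4096 + 81 + 16 = 4818
4818 = (6,5,4,3)_9 → 6⁴ + 5⁴ + 4⁴ + 3⁴ = 1296 + 625 + 256 + 81 = 2258
2258 = (3,0,7,8)_9 → 3⁴ + 0⁴ + 7⁴ + 8⁴ = 81 + 0 + 2401 + 4096 = 6578
6578 = (1,0,0,1,8)_9 → 1⁴ + 0⁴ + 0⁴ + 1⁴ + 8⁴ = 1 + 0 + 0 + 1 + 4096 = 4098
4098 = (5,5,5,3)_9 → 5⁴ + 5⁴ + 5⁴ + 3⁴ = 625 + 625 + 625 + 81 = 1956
1956 = (2,6,1,3)_9 → 2⁴ + 6⁴ + 1⁴ + 3⁴ = 16 + 1296 + 1 + 81 = 1394
1394 = (1,8,1,8)_9 → 1⁴ + 8⁴ + 1⁴ + 8⁴ = 1 + 4096 + 1 + 4096 = 8194
8194 = (1,2,2,1,4)_9 → 1⁴ + 2⁴ + 2⁴ + 1⁴ + 4⁴ = 1 + 16 + 16 + 1 + 256 = 290
290 = (3,5,2)_9 → 3⁴ + 5⁴ + 2⁴ = 81 + 625 + 16 = 722
722 = (8,8,2)_9 → 8⁴ + 8⁴ + 2⁴ = 4096 + 4096 + 16 = 8208
8208 = (1,2,2,3,0)_9 → 1⁴ + 2⁴ + 2⁴ + 3⁴ + 0⁴ = 1 + 16 + 16 + 81 + 0 = 114
114 = (1,3,6)_9 → 1⁴ + 3⁴ + 6⁴ = 1 + 81 + 1296 = 1378
1378 = (1,8,0,1)_9 → 1⁴ + 8⁴ + 0⁴ + 1⁴ = 1 + 4096 + 0 + 1 = 4098  — 4098 repeats.
That took 14 steps.

14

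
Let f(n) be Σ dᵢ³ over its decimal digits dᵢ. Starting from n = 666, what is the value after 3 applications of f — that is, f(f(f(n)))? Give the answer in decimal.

1080

666 → 6³ + 6³ + 6³ = 648
648 → 6³ + 4³ + 8³ = 792
792 → 7³ + 9³ + 2³ = 1080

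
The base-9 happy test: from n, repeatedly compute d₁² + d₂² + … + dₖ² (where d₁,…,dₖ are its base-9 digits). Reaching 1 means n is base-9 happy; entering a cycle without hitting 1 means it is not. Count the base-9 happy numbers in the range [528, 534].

1

528: 528 → 88 → 50 → 50  — not base-9 happy
529: 529 → 101 → 9 → 1  — base-9 happy
530: 530 → 116 → 74 → 68 → 74  — not base-9 happy
531: 531 → 61 → 85 → 17 → 65 → 53 → 89 → 65  — not base-9 happy
532: 532 → 62 → 100 → 6 → 36 → 16 → 50 → 50  — not base-9 happy
533: 533 → 65 → 53 → 89 → 65  — not base-9 happy
534: 534 → 70 → 98 → 66 → 58 → 52 → 74 → 68 → 74  — not base-9 happy
base-9 happy: 529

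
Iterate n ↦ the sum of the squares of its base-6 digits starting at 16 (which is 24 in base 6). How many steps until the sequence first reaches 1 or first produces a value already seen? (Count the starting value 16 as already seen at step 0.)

16 = (2,4)_6 → 20
20 = (3,2)_6 → 13
13 = (2,1)_6 → 5
5 = (5)_6 → 25
25 = (4,1)_6 → 17
17 = (2,5)_6 → 29
29 = (4,5)_6 → 41
41 = (1,0,5)_6 → 26
26 = (4,2)_6 → 20  — 20 repeats.
That took 9 steps.

9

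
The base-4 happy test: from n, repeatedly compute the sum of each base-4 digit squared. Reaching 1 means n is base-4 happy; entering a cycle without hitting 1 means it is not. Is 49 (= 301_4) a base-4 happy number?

base-4 happy

49 = (3,0,1)_4 → 10
10 = (2,2)_4 → 8
8 = (2,0)_4 → 4
4 = (1,0)_4 → 1  — reached 1.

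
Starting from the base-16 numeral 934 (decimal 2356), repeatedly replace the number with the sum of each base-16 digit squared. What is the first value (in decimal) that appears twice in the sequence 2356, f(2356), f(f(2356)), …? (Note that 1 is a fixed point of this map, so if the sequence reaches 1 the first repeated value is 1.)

2356 = (9,3,4)_16 → 9² + 3² + 4² = 81 + 9 + 16 = 106
106 = (6,10)_16 → 6² + 10² = 36 + 100 = 136
136 = (8,8)_16 → 8² + 8² = 64 + 64 = 128
128 = (8,0)_16 → 8² + 0² = 64 + 0 = 64
64 = (4,0)_16 → 4² + 0² = 16 + 0 = 16
16 = (1,0)_16 → 1² + 0² = 1 + 0 = 1  — reached the fixed point 1.
1 → 1, so 1 is the first repeated value.

1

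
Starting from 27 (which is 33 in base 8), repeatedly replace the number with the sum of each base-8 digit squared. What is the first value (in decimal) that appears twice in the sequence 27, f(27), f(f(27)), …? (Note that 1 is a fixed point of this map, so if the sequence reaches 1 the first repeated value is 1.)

27 = (3,3)_8 → 3² + 3² = 18
18 = (2,2)_8 → 2² + 2² = 8
8 = (1,0)_8 → 1² + 0² = 1  — reached the fixed point 1.
1 → 1, so 1 is the first repeated value.

1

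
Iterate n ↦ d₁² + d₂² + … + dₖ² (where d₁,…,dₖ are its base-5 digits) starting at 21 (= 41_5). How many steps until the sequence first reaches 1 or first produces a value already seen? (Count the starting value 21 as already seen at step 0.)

21 = (4,1)_5 → 4² + 1² = 17
17 = (3,2)_5 → 3² + 2² = 13
13 = (2,3)_5 → 2² + 3² = 13  — 13 repeats.
That took 3 steps.

3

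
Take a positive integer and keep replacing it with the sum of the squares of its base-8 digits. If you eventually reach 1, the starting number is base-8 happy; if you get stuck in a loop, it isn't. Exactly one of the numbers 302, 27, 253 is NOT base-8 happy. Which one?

302: 302 → 77 → 27 → 18 → 8 → 1  — reaches 1 (base-8 happy)
27: 27 → 18 → 8 → 1  — reaches 1 (base-8 happy)
253: 253 → 83 → 14 → 37 → 41 → 26 → 13 → 26  — repeats 26 (not base-8 happy)

253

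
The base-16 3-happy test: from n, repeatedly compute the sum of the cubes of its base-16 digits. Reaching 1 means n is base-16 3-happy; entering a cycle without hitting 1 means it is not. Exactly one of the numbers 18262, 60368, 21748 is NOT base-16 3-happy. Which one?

60368

18262: 18262 → 748 → 4480 → 514 → 16 → 1  — reaches 1 (base-16 3-happy)
60368: 60368 → 6272 → 1025 → 65 → 65  — repeats 65 (not base-16 3-happy)
21748: 21748 → 3628 → 4480 → 514 → 16 → 1  — reaches 1 (base-16 3-happy)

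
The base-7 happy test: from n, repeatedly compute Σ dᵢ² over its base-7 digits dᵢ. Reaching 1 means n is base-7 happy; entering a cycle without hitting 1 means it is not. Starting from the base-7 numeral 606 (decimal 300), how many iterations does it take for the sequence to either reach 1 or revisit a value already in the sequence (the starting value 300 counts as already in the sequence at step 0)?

300 = (6,0,6)_7 → 6² + 0² + 6² = 36 + 0 + 36 = 72
72 = (1,3,2)_7 → 1² + 3² + 2² = 1 + 9 + 4 = 14
14 = (2,0)_7 → 2² + 0² = 4 + 0 = 4
4 = (4)_7 → 4² = 16
16 = (2,2)_7 → 2² + 2² = 4 + 4 = 8
8 = (1,1)_7 → 1² + 1² = 1 + 1 = 2
2 = (2)_7 → 2² = 4  — 4 repeats.
That took 7 steps.

7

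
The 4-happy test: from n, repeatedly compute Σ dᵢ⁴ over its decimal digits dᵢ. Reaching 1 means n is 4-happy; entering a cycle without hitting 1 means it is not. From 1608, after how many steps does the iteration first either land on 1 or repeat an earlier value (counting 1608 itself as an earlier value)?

14

1608 → 1⁴ + 6⁴ + 0⁴ + 8⁴ = 1 + 1296 + 0 + 4096 = 5393
5393 → 5⁴ + 3⁴ + 9⁴ + 3⁴ = 625 + 81 + 6561 + 81 = 7348
7348 → 7⁴ + 3⁴ + 4⁴ + 8⁴ = 2401 + 81 + 256 + 4096 = 6834
6834 → 6⁴ + 8⁴ + 3⁴ + 4⁴ = 1296 + 4096 + 81 + 256 = 5729
5729 → 5⁴ + 7⁴ + 2⁴ + 9⁴ = 625 + 2401 + 16 + 6561 = 9603
9603 → 9⁴ + 6⁴ + 0⁴ + 3⁴ = 6561 + 1296 + 0 + 81 = 7938
7938 → 7⁴ + 9⁴ + 3⁴ + 8⁴ = 2401 + 6561 + 81 + 4096 = 13139
13139 → 1⁴ + 3⁴ + 1⁴ + 3⁴ + 9⁴ = 1 + 81 + 1 + 81 + 6561 = 6725
6725 → 6⁴ + 7⁴ + 2⁴ + 5⁴ = 1296 + 2401 + 16 + 625 = 4338
4338 → 4⁴ + 3⁴ + 3⁴ + 8⁴ = 256 + 81 + 81 + 4096 = 4514
4514 → 4⁴ + 5⁴ + 1⁴ + 4⁴ = 256 + 625 + 1 + 256 = 1138
1138 → 1⁴ + 1⁴ + 3⁴ + 8⁴ = 1 + 1 + 81 + 4096 = 4179
4179 → 4⁴ + 1⁴ + 7⁴ + 9⁴ = 256 + 1 + 2401 + 6561 = 9219
9219 → 9⁴ + 2⁴ + 1⁴ + 9⁴ = 6561 + 16 + 1 + 6561 = 13139  — 13139 repeats.
That took 14 steps.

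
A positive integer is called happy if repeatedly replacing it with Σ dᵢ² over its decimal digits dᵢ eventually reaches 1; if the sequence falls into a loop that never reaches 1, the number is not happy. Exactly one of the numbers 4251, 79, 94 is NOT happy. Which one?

4251: 4251 → 46 → 52 → 29 → 85 → 89 → 145 → 42 → 20 → 4 → 16 → 37 → 58 → 89  — repeats 89 (not happy)
79: 79 → 130 → 10 → 1  — reaches 1 (happy)
94: 94 → 97 → 130 → 10 → 1  — reaches 1 (happy)

4251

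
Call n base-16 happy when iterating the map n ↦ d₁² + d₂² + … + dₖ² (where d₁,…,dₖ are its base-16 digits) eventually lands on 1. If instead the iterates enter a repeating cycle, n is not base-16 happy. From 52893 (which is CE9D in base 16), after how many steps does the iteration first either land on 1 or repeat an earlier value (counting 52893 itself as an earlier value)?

52893 = (12,14,9,13)_16 → 12² + 14² + 9² + 13² = 144 + 196 + 81 + 169 = 590
590 = (2,4,14)_16 → 2² + 4² + 14² = 4 + 16 + 196 = 216
216 = (13,8)_16 → 13² + 8² = 169 + 64 = 233
233 = (14,9)_16 → 14² + 9² = 196 + 81 = 277
277 = (1,1,5)_16 → 1² + 1² + 5² = 1 + 1 + 25 = 27
27 = (1,11)_16 → 1² + 11² = 1 + 121 = 122
122 = (7,10)_16 → 7² + 10² = 49 + 100 = 149
149 = (9,5)_16 → 9² + 5² = 81 + 25 = 106
106 = (6,10)_16 → 6² + 10² = 36 + 100 = 136
136 = (8,8)_16 → 8² + 8² = 64 + 64 = 128
128 = (8,0)_16 → 8² + 0² = 64 + 0 = 64
64 = (4,0)_16 → 4² + 0² = 16 + 0 = 16
16 = (1,0)_16 → 1² + 0² = 1 + 0 = 1  — reached 1.
That took 13 steps.

13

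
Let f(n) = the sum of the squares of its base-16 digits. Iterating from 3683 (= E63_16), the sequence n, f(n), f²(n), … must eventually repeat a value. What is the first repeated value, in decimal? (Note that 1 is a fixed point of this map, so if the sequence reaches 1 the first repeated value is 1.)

3683 = (14,6,3)_16 → 14² + 6² + 3² = 196 + 36 + 9 = 241
241 = (15,1)_16 → 15² + 1² = 225 + 1 = 226
226 = (14,2)_16 → 14² + 2² = 196 + 4 = 200
200 = (12,8)_16 → 12² + 8² = 144 + 64 = 208
208 = (13,0)_16 → 13² + 0² = 169 + 0 = 169
169 = (10,9)_16 → 10² + 9² = 100 + 81 = 181
181 = (11,5)_16 → 11² + 5² = 121 + 25 = 146
146 = (9,2)_16 → 9² + 2² = 81 + 4 = 85
85 = (5,5)_16 → 5² + 5² = 25 + 25 = 50
50 = (3,2)_16 → 3² + 2² = 9 + 4 = 13
13 = (13)_16 → 13² = 169  — 169 already appeared earlier.

169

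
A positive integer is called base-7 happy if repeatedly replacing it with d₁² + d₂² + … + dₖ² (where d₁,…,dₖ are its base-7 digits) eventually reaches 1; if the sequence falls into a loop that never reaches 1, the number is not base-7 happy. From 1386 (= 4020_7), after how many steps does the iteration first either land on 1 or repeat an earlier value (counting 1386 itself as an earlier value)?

8

1386 = (4,0,2,0)_7 → 4² + 0² + 2² + 0² = 20
20 = (2,6)_7 → 2² + 6² = 40
40 = (5,5)_7 → 5² + 5² = 50
50 = (1,0,1)_7 → 1² + 0² + 1² = 2
2 = (2)_7 → 2² = 4
4 = (4)_7 → 4² = 16
16 = (2,2)_7 → 2² + 2² = 8
8 = (1,1)_7 → 1² + 1² = 2  — 2 repeats.
That took 8 steps.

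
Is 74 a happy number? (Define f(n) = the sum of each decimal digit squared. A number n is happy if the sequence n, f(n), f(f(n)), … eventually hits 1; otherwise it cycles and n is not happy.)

not happy

74 → 65
65 → 61
61 → 37
37 → 58
58 → 89
89 → 145
145 → 42
42 → 20
20 → 4
4 → 16
16 → 37  — 37 already seen; the sequence cycles without reaching 1.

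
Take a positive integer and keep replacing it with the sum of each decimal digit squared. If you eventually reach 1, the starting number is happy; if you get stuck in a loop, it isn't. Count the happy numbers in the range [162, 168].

1

162: 162 → 41 → 17 → 50 → 25 → 29 → 85 → 89 → 145 → 42 → 20 → 4 → 16 → 37 → 58 → 89  — not happy
163: 163 → 46 → 52 → 29 → 85 → 89 → 145 → 42 → 20 → 4 → 16 → 37 → 58 → 89  — not happy
164: 164 → 53 → 34 → 25 → 29 → 85 → 89 → 145 → 42 → 20 → 4 → 16 → 37 → 58 → 89  — not happy
165: 165 → 62 → 40 → 16 → 37 → 58 → 89 → 145 → 42 → 20 → 4 → 16  — not happy
166: 166 → 73 → 58 → 89 → 145 → 42 → 20 → 4 → 16 → 37 → 58  — not happy
167: 167 → 86 → 100 → 1  — happy
168: 168 → 101 → 2 → 4 → 16 → 37 → 58 → 89 → 145 → 42 → 20 → 4  — not happy
happy: 167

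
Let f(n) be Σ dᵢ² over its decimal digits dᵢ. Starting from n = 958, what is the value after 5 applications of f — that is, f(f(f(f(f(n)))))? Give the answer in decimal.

958 → 9² + 5² + 8² = 170
170 → 1² + 7² + 0² = 50
50 → 5² + 0² = 25
25 → 2² + 5² = 29
29 → 2² + 9² = 85

85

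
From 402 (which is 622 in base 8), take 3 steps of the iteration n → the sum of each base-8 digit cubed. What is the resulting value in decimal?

402 = (6,2,2)_8 → 6³ + 2³ + 2³ = 232
232 = (3,5,0)_8 → 3³ + 5³ + 0³ = 152
152 = (2,3,0)_8 → 2³ + 3³ + 0³ = 35

35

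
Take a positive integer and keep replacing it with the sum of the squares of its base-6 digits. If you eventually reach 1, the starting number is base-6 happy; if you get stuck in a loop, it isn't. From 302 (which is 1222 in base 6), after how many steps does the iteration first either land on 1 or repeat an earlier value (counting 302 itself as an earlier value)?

302 = (1,2,2,2)_6 → 13
13 = (2,1)_6 → 5
5 = (5)_6 → 25
25 = (4,1)_6 → 17
17 = (2,5)_6 → 29
29 = (4,5)_6 → 41
41 = (1,0,5)_6 → 26
26 = (4,2)_6 → 20
20 = (3,2)_6 → 13  — 13 repeats.
That took 9 steps.

9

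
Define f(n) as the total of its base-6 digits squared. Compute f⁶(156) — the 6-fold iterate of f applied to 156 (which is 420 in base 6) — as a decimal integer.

156 = (4,2,0)_6 → 4² + 2² + 0² = 16 + 4 + 0 = 20
20 = (3,2)_6 → 3² + 2² = 9 + 4 = 13
13 = (2,1)_6 → 2² + 1² = 4 + 1 = 5
5 = (5)_6 → 5² = 25
25 = (4,1)_6 → 4² + 1² = 16 + 1 = 17
17 = (2,5)_6 → 2² + 5² = 4 + 25 = 29

29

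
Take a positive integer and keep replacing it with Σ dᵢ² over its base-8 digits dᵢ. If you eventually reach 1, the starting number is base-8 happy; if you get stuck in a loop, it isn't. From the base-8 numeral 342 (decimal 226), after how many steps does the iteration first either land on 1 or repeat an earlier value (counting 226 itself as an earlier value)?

226 = (3,4,2)_8 → 3² + 4² + 2² = 9 + 16 + 4 = 29
29 = (3,5)_8 → 3² + 5² = 9 + 25 = 34
34 = (4,2)_8 → 4² + 2² = 16 + 4 = 20
20 = (2,4)_8 → 2² + 4² = 4 + 16 = 20  — 20 repeats.
That took 4 steps.

4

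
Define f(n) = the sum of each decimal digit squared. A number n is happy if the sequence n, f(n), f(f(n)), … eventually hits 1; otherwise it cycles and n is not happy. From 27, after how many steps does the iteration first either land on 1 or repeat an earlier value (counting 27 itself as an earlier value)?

14

27 → 2² + 7² = 53
53 → 5² + 3² = 34
34 → 3² + 4² = 25
25 → 2² + 5² = 29
29 → 2² + 9² = 85
85 → 8² + 5² = 89
89 → 8² + 9² = 145
145 → 1² + 4² + 5² = 42
42 → 4² + 2² = 20
20 → 2² + 0² = 4
4 → 4² = 16
16 → 1² + 6² = 37
37 → 3² + 7² = 58
58 → 5² + 8² = 89  — 89 repeats.
That took 14 steps.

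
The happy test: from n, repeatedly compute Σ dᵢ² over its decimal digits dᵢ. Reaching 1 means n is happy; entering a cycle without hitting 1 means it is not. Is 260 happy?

260 → 2² + 6² + 0² = 4 + 36 + 0 = 40
40 → 4² + 0² = 16 + 0 = 16
16 → 1² + 6² = 1 + 36 = 37
37 → 3² + 7² = 9 + 49 = 58
58 → 5² + 8² = 25 + 64 = 89
89 → 8² + 9² = 64 + 81 = 145
145 → 1² + 4² + 5² = 1 + 16 + 25 = 42
42 → 4² + 2² = 16 + 4 = 20
20 → 2² + 0² = 4 + 0 = 4
4 → 4² = 16  — 16 already seen; the sequence cycles without reaching 1.

not happy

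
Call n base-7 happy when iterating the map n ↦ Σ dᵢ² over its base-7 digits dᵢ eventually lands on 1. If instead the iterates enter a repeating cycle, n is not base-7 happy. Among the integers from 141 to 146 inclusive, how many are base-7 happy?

1

141: 141 → 41 → 61 → 27 → 45 → 45  (repeats 45)
142: 142 → 44 → 40 → 50 → 2 → 4 → 16 → 8 → 2  (repeats 2)
143: 143 → 49 → 1  (reaches 1)
144: 144 → 56 → 2 → 4 → 16 → 8 → 2  (repeats 2)
145: 145 → 65 → 9 → 5 → 25 → 25  (repeats 25)
146: 146 → 76 → 46 → 52 → 10 → 10  (repeats 10)
base-7 happy: 143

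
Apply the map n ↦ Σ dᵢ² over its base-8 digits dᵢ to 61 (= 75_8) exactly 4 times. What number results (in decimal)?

61 = (7,5)_8 → 7² + 5² = 74
74 = (1,1,2)_8 → 1² + 1² + 2² = 6
6 = (6)_8 → 6² = 36
36 = (4,4)_8 → 4² + 4² = 32

32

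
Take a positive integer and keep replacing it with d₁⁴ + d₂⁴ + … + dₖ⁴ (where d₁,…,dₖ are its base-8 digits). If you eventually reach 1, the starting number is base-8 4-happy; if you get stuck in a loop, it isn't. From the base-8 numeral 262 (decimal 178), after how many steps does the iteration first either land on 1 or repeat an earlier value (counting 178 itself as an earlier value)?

7

178 = (2,6,2)_8 → 2⁴ + 6⁴ + 2⁴ = 1328
1328 = (2,4,6,0)_8 → 2⁴ + 4⁴ + 6⁴ + 0⁴ = 1568
1568 = (3,0,4,0)_8 → 3⁴ + 0⁴ + 4⁴ + 0⁴ = 337
337 = (5,2,1)_8 → 5⁴ + 2⁴ + 1⁴ = 642
642 = (1,2,0,2)_8 → 1⁴ + 2⁴ + 0⁴ + 2⁴ = 33
33 = (4,1)_8 → 4⁴ + 1⁴ = 257
257 = (4,0,1)_8 → 4⁴ + 0⁴ + 1⁴ = 257  — 257 repeats.
That took 7 steps.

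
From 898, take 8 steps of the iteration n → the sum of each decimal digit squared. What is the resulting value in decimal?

16

898 → 8² + 9² + 8² = 209
209 → 2² + 0² + 9² = 85
85 → 8² + 5² = 89
89 → 8² + 9² = 145
145 → 1² + 4² + 5² = 42
42 → 4² + 2² = 20
20 → 2² + 0² = 4
4 → 4² = 16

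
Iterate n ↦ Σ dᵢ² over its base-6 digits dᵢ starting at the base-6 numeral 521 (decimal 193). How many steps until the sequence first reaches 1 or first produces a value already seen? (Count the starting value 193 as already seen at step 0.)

193 = (5,2,1)_6 → 30
30 = (5,0)_6 → 25
25 = (4,1)_6 → 17
17 = (2,5)_6 → 29
29 = (4,5)_6 → 41
41 = (1,0,5)_6 → 26
26 = (4,2)_6 → 20
20 = (3,2)_6 → 13
13 = (2,1)_6 → 5
5 = (5)_6 → 25  — 25 repeats.
That took 10 steps.

10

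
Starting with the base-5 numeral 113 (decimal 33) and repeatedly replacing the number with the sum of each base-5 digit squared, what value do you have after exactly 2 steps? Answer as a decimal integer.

33 = (1,1,3)_5 → 1² + 1² + 3² = 11
11 = (2,1)_5 → 2² + 1² = 5

5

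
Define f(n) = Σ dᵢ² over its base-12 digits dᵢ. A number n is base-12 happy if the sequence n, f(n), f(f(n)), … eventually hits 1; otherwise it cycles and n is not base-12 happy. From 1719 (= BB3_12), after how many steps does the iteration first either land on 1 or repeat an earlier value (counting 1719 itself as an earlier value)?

1719 = (11,11,3)_12 → 11² + 11² + 3² = 121 + 121 + 9 = 251
251 = (1,8,11)_12 → 1² + 8² + 11² = 1 + 64 + 121 = 186
186 = (1,3,6)_12 → 1² + 3² + 6² = 1 + 9 + 36 = 46
46 = (3,10)_12 → 3² + 10² = 9 + 100 = 109
109 = (9,1)_12 → 9² + 1² = 81 + 1 = 82
82 = (6,10)_12 → 6² + 10² = 36 + 100 = 136
136 = (11,4)_12 → 11² + 4² = 121 + 16 = 137
137 = (11,5)_12 → 11² + 5² = 121 + 25 = 146
146 = (1,0,2)_12 → 1² + 0² + 2² = 1 + 0 + 4 = 5
5 = (5)_12 → 5² = 25
25 = (2,1)_12 → 2² + 1² = 4 + 1 = 5  — 5 repeats.
That took 11 steps.

11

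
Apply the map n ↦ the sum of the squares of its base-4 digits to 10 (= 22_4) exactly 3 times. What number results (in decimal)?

10 = (2,2)_4 → 2² + 2² = 8
8 = (2,0)_4 → 2² + 0² = 4
4 = (1,0)_4 → 1² + 0² = 1

1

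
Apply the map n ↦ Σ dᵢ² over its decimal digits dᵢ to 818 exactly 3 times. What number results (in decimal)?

818 → 8² + 1² + 8² = 64 + 1 + 64 = 129
129 → 1² + 2² + 9² = 1 + 4 + 81 = 86
86 → 8² + 6² = 64 + 36 = 100

100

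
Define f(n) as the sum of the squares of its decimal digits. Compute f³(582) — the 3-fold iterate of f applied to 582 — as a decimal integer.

81

582 → 5² + 8² + 2² = 93
93 → 9² + 3² = 90
90 → 9² + 0² = 81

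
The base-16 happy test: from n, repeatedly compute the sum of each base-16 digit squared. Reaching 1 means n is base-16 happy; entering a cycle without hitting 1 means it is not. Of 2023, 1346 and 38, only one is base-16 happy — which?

38

2023: 2023 → 294 → 41 → 85 → 50 → 13 → 169 → 181 → 146 → 85  — repeats 85 (not base-16 happy)
1346: 1346 → 45 → 173 → 269 → 170 → 200 → 208 → 169 → 181 → 146 → 85 → 50 → 13 → 169  — repeats 169 (not base-16 happy)
38: 38 → 40 → 68 → 32 → 4 → 16 → 1  — reaches 1 (base-16 happy)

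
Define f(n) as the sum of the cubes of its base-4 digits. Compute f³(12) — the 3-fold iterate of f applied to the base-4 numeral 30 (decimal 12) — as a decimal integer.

12 = (3,0)_4 → 3³ + 0³ = 27 + 0 = 27
27 = (1,2,3)_4 → 1³ + 2³ + 3³ = 1 + 8 + 27 = 36
36 = (2,1,0)_4 → 2³ + 1³ + 0³ = 8 + 1 + 0 = 9

9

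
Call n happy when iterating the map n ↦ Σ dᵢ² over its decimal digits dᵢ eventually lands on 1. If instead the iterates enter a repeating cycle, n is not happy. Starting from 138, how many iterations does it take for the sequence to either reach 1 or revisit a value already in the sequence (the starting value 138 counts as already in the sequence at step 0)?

12

138 → 74
74 → 65
65 → 61
61 → 37
37 → 58
58 → 89
89 → 145
145 → 42
42 → 20
20 → 4
4 → 16
16 → 37  — 37 repeats.
That took 12 steps.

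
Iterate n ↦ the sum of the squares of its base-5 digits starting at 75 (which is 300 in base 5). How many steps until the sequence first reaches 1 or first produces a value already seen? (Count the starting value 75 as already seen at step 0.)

75 = (3,0,0)_5 → 3² + 0² + 0² = 9 + 0 + 0 = 9
9 = (1,4)_5 → 1² + 4² = 1 + 16 = 17
17 = (3,2)_5 → 3² + 2² = 9 + 4 = 13
13 = (2,3)_5 → 2² + 3² = 4 + 9 = 13  — 13 repeats.
That took 4 steps.

4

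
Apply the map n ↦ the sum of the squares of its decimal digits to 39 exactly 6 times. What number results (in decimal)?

39 → 3² + 9² = 9 + 81 = 90
90 → 9² + 0² = 81 + 0 = 81
81 → 8² + 1² = 64 + 1 = 65
65 → 6² + 5² = 36 + 25 = 61
61 → 6² + 1² = 36 + 1 = 37
37 → 3² + 7² = 9 + 49 = 58

58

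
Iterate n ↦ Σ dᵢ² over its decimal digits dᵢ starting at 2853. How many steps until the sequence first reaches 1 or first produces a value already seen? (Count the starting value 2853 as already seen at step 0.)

2853 → 2² + 8² + 5² + 3² = 102
102 → 1² + 0² + 2² = 5
5 → 5² = 25
25 → 2² + 5² = 29
29 → 2² + 9² = 85
85 → 8² + 5² = 89
89 → 8² + 9² = 145
145 → 1² + 4² + 5² = 42
42 → 4² + 2² = 20
20 → 2² + 0² = 4
4 → 4² = 16
16 → 1² + 6² = 37
37 → 3² + 7² = 58
58 → 5² + 8² = 89  — 89 repeats.
That took 14 steps.

14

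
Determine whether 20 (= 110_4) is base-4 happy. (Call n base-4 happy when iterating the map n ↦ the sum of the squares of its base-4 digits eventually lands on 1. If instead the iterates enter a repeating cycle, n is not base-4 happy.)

20 = (1,1,0)_4 → 1² + 1² + 0² = 1 + 1 + 0 = 2
2 = (2)_4 → 2² = 4
4 = (1,0)_4 → 1² + 0² = 1 + 0 = 1  — reached 1.

base-4 happy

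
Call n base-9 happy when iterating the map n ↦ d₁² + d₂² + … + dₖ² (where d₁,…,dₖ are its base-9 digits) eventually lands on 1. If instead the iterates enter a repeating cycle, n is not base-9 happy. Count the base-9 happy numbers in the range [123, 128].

123: 123 → 53 → 89 → 65 → 53  (repeats 53)
124: 124 → 66 → 58 → 52 → 74 → 68 → 74  (repeats 74)
125: 125 → 81 → 1  (reaches 1)
126: 126 → 26 → 68 → 74 → 68  (repeats 68)
127: 127 → 27 → 9 → 1  (reaches 1)
128: 128 → 30 → 18 → 4 → 16 → 50 → 50  (repeats 50)
base-9 happy: 125, 127

2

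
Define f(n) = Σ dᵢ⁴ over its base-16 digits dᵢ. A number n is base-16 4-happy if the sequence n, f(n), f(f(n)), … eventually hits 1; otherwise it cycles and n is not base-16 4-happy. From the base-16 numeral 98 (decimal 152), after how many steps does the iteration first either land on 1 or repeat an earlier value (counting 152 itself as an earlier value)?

152 = (9,8)_16 → 9⁴ + 8⁴ = 10657
10657 = (2,9,10,1)_16 → 2⁴ + 9⁴ + 10⁴ + 1⁴ = 16578
16578 = (4,0,12,2)_16 → 4⁴ + 0⁴ + 12⁴ + 2⁴ = 21008
21008 = (5,2,1,0)_16 → 5⁴ + 2⁴ + 1⁴ + 0⁴ = 642
642 = (2,8,2)_16 → 2⁴ + 8⁴ + 2⁴ = 4128
4128 = (1,0,2,0)_16 → 1⁴ + 0⁴ + 2⁴ + 0⁴ = 17
17 = (1,1)_16 → 1⁴ + 1⁴ = 2
2 = (2)_16 → 2⁴ = 16
16 = (1,0)_16 → 1⁴ + 0⁴ = 1  — reached 1.
That took 9 steps.

9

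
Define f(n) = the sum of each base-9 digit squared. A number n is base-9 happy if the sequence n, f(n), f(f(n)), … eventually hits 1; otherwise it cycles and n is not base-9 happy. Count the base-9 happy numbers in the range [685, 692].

685: 685 → 81 → 1  (reaches 1)
686: 686 → 84 → 10 → 2 → 4 → 16 → 50 → 50  (repeats 50)
687: 687 → 89 → 65 → 53 → 89  (repeats 89)
688: 688 → 96 → 38 → 20 → 8 → 64 → 50 → 50  (repeats 50)
689: 689 → 105 → 41 → 41  (repeats 41)
690: 690 → 116 → 74 → 68 → 74  (repeats 74)
691: 691 → 129 → 35 → 73 → 65 → 53 → 89 → 65  (repeats 65)
692: 692 → 144 → 50 → 50  (repeats 50)
base-9 happy: 685

1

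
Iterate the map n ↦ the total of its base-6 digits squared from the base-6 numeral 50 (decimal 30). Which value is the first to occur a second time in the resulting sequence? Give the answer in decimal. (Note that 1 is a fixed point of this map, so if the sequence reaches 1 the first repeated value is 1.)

30 = (5,0)_6 → 5² + 0² = 25
25 = (4,1)_6 → 4² + 1² = 17
17 = (2,5)_6 → 2² + 5² = 29
29 = (4,5)_6 → 4² + 5² = 41
41 = (1,0,5)_6 → 1² + 0² + 5² = 26
26 = (4,2)_6 → 4² + 2² = 20
20 = (3,2)_6 → 3² + 2² = 13
13 = (2,1)_6 → 2² + 1² = 5
5 = (5)_6 → 5² = 25  — 25 already appeared earlier.

25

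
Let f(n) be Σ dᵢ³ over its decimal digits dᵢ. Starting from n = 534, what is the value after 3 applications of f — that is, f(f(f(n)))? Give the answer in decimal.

534 → 5³ + 3³ + 4³ = 216
216 → 2³ + 1³ + 6³ = 225
225 → 2³ + 2³ + 5³ = 141

141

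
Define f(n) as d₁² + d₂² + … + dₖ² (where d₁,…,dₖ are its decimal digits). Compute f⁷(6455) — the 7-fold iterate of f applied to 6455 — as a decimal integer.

6455 → 6² + 4² + 5² + 5² = 36 + 16 + 25 + 25 = 102
102 → 1² + 0² + 2² = 1 + 0 + 4 = 5
5 → 5² = 25
25 → 2² + 5² = 4 + 25 = 29
29 → 2² + 9² = 4 + 81 = 85
85 → 8² + 5² = 64 + 25 = 89
89 → 8² + 9² = 64 + 81 = 145

145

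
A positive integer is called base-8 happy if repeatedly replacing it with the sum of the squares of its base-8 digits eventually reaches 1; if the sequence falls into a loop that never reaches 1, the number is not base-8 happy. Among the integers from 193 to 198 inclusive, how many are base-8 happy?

193: 193 → 10 → 5 → 25 → 10  — not base-8 happy
194: 194 → 13 → 26 → 13  — not base-8 happy
195: 195 → 18 → 8 → 1  — base-8 happy
196: 196 → 25 → 10 → 5 → 25  — not base-8 happy
197: 197 → 34 → 20 → 20  — not base-8 happy
198: 198 → 45 → 50 → 40 → 25 → 10 → 5 → 25  — not base-8 happy
base-8 happy: 195

1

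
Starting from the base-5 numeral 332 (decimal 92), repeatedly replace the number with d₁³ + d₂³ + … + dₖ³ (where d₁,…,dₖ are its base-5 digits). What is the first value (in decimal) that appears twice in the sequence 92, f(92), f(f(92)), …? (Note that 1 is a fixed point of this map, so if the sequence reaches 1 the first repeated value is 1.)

92 = (3,3,2)_5 → 3³ + 3³ + 2³ = 27 + 27 + 8 = 62
62 = (2,2,2)_5 → 2³ + 2³ + 2³ = 8 + 8 + 8 = 24
24 = (4,4)_5 → 4³ + 4³ = 64 + 64 = 128
128 = (1,0,0,3)_5 → 1³ + 0³ + 0³ + 3³ = 1 + 0 + 0 + 27 = 28
28 = (1,0,3)_5 → 1³ + 0³ + 3³ = 1 + 0 + 27 = 28  — 28 already appeared earlier.

28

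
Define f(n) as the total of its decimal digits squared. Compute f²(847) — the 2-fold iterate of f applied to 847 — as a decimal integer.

86

847 → 8² + 4² + 7² = 64 + 16 + 49 = 129
129 → 1² + 2² + 9² = 1 + 4 + 81 = 86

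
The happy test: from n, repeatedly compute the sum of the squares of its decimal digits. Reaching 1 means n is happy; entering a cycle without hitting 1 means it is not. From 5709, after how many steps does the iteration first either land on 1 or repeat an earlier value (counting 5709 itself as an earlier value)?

5709 → 5² + 7² + 0² + 9² = 155
155 → 1² + 5² + 5² = 51
51 → 5² + 1² = 26
26 → 2² + 6² = 40
40 → 4² + 0² = 16
16 → 1² + 6² = 37
37 → 3² + 7² = 58
58 → 5² + 8² = 89
89 → 8² + 9² = 145
145 → 1² + 4² + 5² = 42
42 → 4² + 2² = 20
20 → 2² + 0² = 4
4 → 4² = 16  — 16 repeats.
That took 13 steps.

13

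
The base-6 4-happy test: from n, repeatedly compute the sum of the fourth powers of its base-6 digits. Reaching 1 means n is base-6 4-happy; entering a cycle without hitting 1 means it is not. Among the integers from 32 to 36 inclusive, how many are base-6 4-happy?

32: 32 → 641 → 1522 → 259 → 4 → 256 → 258 → 3 → 81 → 98 → 288 → 17 → 641  — not base-6 4-happy
33: 33 → 706 → 419 → 1332 → 2 → 16 → 272 → 99 → 353 → 963 → 609 → 978 → 338 → 114 → 82 → 273 → 164 → 353  — not base-6 4-happy
34: 34 → 881 → 897 → 962 → 544 → 353 → 963 → 609 → 978 → 338 → 114 → 82 → 273 → 164 → 353  — not base-6 4-happy
35: 35 → 1250 → 1153 → 642 → 1266 → 1251 → 1218 → 1331 → 1251  — not base-6 4-happy
36: 36 → 1  — base-6 4-happy
base-6 4-happy: 36

1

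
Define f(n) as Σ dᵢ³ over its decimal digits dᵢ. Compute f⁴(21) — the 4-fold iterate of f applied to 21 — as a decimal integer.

513

21 → 2³ + 1³ = 9
9 → 9³ = 729
729 → 7³ + 2³ + 9³ = 1080
1080 → 1³ + 0³ + 8³ + 0³ = 513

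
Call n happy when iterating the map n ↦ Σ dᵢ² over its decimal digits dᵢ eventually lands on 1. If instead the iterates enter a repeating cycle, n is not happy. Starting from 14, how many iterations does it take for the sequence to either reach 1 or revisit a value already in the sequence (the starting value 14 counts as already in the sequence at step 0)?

14

14 → 1² + 4² = 1 + 16 = 17
17 → 1² + 7² = 1 + 49 = 50
50 → 5² + 0² = 25 + 0 = 25
25 → 2² + 5² = 4 + 25 = 29
29 → 2² + 9² = 4 + 81 = 85
85 → 8² + 5² = 64 + 25 = 89
89 → 8² + 9² = 64 + 81 = 145
145 → 1² + 4² + 5² = 1 + 16 + 25 = 42
42 → 4² + 2² = 16 + 4 = 20
20 → 2² + 0² = 4 + 0 = 4
4 → 4² = 16
16 → 1² + 6² = 1 + 36 = 37
37 → 3² + 7² = 9 + 49 = 58
58 → 5² + 8² = 25 + 64 = 89  — 89 repeats.
That took 14 steps.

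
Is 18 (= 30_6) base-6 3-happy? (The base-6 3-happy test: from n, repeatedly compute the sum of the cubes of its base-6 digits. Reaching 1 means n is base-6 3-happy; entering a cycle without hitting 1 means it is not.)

18 = (3,0)_6 → 3³ + 0³ = 27
27 = (4,3)_6 → 4³ + 3³ = 91
91 = (2,3,1)_6 → 2³ + 3³ + 1³ = 36
36 = (1,0,0)_6 → 1³ + 0³ + 0³ = 1  — reached 1.

base-6 3-happy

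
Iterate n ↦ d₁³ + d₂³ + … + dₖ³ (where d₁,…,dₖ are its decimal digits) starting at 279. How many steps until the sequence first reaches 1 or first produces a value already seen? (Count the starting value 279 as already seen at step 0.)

279 → 1080
1080 → 513
513 → 153
153 → 153  — 153 repeats.
That took 4 steps.

4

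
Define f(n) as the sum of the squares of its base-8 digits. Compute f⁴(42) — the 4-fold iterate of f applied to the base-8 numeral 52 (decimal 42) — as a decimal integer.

42 = (5,2)_8 → 5² + 2² = 25 + 4 = 29
29 = (3,5)_8 → 3² + 5² = 9 + 25 = 34
34 = (4,2)_8 → 4² + 2² = 16 + 4 = 20
20 = (2,4)_8 → 2² + 4² = 4 + 16 = 20

20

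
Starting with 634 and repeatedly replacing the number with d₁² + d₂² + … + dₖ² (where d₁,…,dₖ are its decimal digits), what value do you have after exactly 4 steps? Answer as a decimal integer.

634 → 6² + 3² + 4² = 61
61 → 6² + 1² = 37
37 → 3² + 7² = 58
58 → 5² + 8² = 89

89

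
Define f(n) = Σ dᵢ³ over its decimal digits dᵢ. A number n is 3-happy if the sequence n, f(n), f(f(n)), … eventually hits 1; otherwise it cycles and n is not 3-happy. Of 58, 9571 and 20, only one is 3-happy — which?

58: 58 → 637 → 586 → 853 → 664 → 496 → 1009 → 730 → 370 → 370  — repeats 370 (not 3-happy)
9571: 9571 → 1198 → 1243 → 100 → 1  — reaches 1 (3-happy)
20: 20 → 8 → 512 → 134 → 92 → 737 → 713 → 371 → 371  — repeats 371 (not 3-happy)

9571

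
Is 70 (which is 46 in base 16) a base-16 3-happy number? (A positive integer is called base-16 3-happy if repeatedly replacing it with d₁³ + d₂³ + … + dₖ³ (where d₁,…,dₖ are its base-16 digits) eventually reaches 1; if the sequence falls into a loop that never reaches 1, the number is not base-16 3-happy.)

70 = (4,6)_16 → 4³ + 6³ = 280
280 = (1,1,8)_16 → 1³ + 1³ + 8³ = 514
514 = (2,0,2)_16 → 2³ + 0³ + 2³ = 16
16 = (1,0)_16 → 1³ + 0³ = 1  — reached 1.

base-16 3-happy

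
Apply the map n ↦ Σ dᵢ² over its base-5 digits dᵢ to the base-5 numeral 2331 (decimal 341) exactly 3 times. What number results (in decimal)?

1

341 = (2,3,3,1)_5 → 2² + 3² + 3² + 1² = 23
23 = (4,3)_5 → 4² + 3² = 25
25 = (1,0,0)_5 → 1² + 0² + 0² = 1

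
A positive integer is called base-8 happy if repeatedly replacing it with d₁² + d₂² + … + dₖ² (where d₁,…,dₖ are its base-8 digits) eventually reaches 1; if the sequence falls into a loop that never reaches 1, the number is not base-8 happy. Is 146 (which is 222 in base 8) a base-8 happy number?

146 = (2,2,2)_8 → 2² + 2² + 2² = 12
12 = (1,4)_8 → 1² + 4² = 17
17 = (2,1)_8 → 2² + 1² = 5
5 = (5)_8 → 5² = 25
25 = (3,1)_8 → 3² + 1² = 10
10 = (1,2)_8 → 1² + 2² = 5  — 5 already seen; the sequence cycles without reaching 1.

not base-8 happy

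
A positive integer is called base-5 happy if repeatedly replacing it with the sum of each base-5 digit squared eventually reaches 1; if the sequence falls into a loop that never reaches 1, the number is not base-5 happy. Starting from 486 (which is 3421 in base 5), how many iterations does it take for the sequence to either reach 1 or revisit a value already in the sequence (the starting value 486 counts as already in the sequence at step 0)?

486 = (3,4,2,1)_5 → 3² + 4² + 2² + 1² = 9 + 16 + 4 + 1 = 30
30 = (1,1,0)_5 → 1² + 1² + 0² = 1 + 1 + 0 = 2
2 = (2)_5 → 2² = 4
4 = (4)_5 → 4² = 16
16 = (3,1)_5 → 3² + 1² = 9 + 1 = 10
10 = (2,0)_5 → 2² + 0² = 4 + 0 = 4  — 4 repeats.
That took 6 steps.

6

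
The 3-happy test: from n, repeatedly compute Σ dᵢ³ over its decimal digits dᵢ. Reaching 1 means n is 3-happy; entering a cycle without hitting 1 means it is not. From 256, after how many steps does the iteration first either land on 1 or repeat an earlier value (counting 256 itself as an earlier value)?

256 → 2³ + 5³ + 6³ = 349
349 → 3³ + 4³ + 9³ = 820
820 → 8³ + 2³ + 0³ = 520
520 → 5³ + 2³ + 0³ = 133
133 → 1³ + 3³ + 3³ = 55
55 → 5³ + 5³ = 250
250 → 2³ + 5³ + 0³ = 133  — 133 repeats.
That took 7 steps.

7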